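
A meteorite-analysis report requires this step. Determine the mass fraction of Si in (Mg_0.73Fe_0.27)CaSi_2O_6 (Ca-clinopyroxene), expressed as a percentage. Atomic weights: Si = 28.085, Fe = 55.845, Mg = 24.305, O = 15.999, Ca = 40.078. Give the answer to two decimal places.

Molar mass of (Mg_0.73Fe_0.27)CaSi_2O_6: 0.73*24.305 + 0.27*55.845 + 1*40.078 + 2*28.085 + 6*15.999 = 225.063 g/mol.
Mass of Si per formula unit: 2 × 28.085 = 56.170 g.
Weight fraction Si = 56.170 / 225.063 = 0.2496.

24.96 weight percent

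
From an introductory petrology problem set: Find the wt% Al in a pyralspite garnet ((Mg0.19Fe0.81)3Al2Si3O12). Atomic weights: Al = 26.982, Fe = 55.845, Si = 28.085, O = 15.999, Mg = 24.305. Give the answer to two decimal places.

11.25 weight percent

Formula mass = 0.57×24.305 + 2.43×55.845 + 2×26.982 + 3×28.085 + 12×15.999 = 479.764 g/mol, of which 53.964 g is Al.
So Al makes up 53.964/479.764 = 0.1125 of the mass, i.e. 11.25%.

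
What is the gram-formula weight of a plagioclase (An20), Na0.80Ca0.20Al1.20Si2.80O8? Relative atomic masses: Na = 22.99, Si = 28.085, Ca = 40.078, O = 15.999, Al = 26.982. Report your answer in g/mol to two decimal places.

The formula mass is the sum 0.80(22.99) + 0.20(40.078) + 1.20(26.982) + 2.80(28.085) + 8(15.999).

265.42 g/mol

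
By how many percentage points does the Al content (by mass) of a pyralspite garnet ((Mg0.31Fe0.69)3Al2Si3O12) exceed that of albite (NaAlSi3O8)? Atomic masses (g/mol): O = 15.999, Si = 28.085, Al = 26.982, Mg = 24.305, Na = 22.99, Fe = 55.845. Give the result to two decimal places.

Al in (Mg0.31Fe0.69)3Al2Si3O12: molar mass 468.410 g/mol; 2×26.982 = 53.964 g → 11.52 wt%.
Al in NaAlSi3O8: molar mass 262.219 g/mol; 1×26.982 = 26.982 g → 10.29 wt%.
Difference = 11.52 − 10.29 = 1.23 percentage points.

1.23 percentage points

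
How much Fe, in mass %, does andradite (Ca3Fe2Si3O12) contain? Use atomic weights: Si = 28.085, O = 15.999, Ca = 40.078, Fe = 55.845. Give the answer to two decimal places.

21.98 mass %

Molar mass of Ca3Fe2Si3O12: 3×40.078 + 2×55.845 + 3×28.085 + 12×15.999 = 508.167 g/mol.
Mass of Fe per formula unit: 2 × 55.845 = 111.690 g.
Weight fraction Fe = 111.690 / 508.167 = 0.2198.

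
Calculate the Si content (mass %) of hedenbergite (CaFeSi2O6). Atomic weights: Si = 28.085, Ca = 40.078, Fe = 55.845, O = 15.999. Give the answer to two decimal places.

22.64 mass %

Molar mass of CaFeSi2O6: 1·40.078 + 1·55.845 + 2·28.085 + 6·15.999 = 248.087 g/mol.
Mass of Si per formula unit: 2 × 28.085 = 56.170 g.
Weight fraction Si = 56.170 / 248.087 = 0.2264.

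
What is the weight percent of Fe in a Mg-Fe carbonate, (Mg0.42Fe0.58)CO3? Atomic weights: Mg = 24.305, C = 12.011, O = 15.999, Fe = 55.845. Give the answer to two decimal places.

31.57 wt%

Formula mass = 0.42×24.305 + 0.58×55.845 + 1×12.011 + 3×15.999 = 102.606 g/mol, of which 32.390 g is Fe.
So Fe makes up 32.390/102.606 = 0.3157 of the mass, i.e. 31.57%.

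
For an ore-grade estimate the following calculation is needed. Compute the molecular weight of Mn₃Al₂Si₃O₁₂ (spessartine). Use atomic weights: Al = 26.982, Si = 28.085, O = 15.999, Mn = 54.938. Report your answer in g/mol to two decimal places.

495.02 g/mol

M = 3*54.938 + 2*26.982 + 3*28.085 + 12*15.999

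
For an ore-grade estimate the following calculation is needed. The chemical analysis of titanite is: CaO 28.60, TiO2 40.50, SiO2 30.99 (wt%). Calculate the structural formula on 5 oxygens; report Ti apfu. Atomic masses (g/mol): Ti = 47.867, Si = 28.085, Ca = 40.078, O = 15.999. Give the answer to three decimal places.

0.992 Ti apfu

28.60 wt% CaO ÷ 56.077 g/mol = 0.51001 mol, giving 0.51001 Ca and 0.51001 O.
40.50 wt% TiO2 ÷ 79.865 g/mol = 0.50711 mol, giving 0.50711 Ti and 1.01422 O.
30.99 wt% SiO2 ÷ 60.083 g/mol = 0.51579 mol, giving 0.51579 Si and 1.03158 O.
Oxygen sums to 2.55581; scaling by 5/2.55581 = 1.95633 puts the formula on 5 O.
Ti: 0.50711 × 1.95633 = 0.992 atoms per formula unit.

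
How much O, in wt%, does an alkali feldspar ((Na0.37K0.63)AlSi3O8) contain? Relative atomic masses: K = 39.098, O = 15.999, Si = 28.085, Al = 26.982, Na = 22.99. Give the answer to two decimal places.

46.99 wt%

Molar mass of (Na0.37K0.63)AlSi3O8: 0.37×22.99 + 0.63×39.098 + 1×26.982 + 3×28.085 + 8×15.999 = 272.367 g/mol.
Mass of O per formula unit: 8 × 15.999 = 127.992 g.
Weight fraction O = 127.992 / 272.367 = 0.4699.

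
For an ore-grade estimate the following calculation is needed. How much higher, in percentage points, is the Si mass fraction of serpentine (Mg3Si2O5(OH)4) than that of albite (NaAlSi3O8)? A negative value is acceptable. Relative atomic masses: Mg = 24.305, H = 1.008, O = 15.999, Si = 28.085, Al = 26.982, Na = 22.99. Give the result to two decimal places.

Si in Mg3Si2O5(OH)4: molar mass 277.108 g/mol; 2×28.085 = 56.170 g → 20.27 wt%.
Si in NaAlSi3O8: molar mass 262.219 g/mol; 3×28.085 = 84.255 g → 32.13 wt%.
Difference = 20.27 − 32.13 = -11.86 percentage points.

-11.86 percentage points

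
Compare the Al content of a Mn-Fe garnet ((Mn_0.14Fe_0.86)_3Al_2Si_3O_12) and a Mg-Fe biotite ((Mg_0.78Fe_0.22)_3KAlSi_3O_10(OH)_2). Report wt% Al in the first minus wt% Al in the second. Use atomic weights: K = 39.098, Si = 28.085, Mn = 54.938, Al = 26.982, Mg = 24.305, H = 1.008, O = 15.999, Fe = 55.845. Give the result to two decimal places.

M((Mn_0.14Fe_0.86)_3Al_2Si_3O_12) = 497.361 g/mol, so wt% Al = 53.964/497.361 × 100 = 10.85%.
M((Mg_0.78Fe_0.22)_3KAlSi_3O_10(OH)_2) = 438.070 g/mol, so wt% Al = 26.982/438.070 × 100 = 6.16%.
10.85 − 6.16 = 4.69 pp.

4.69 percentage points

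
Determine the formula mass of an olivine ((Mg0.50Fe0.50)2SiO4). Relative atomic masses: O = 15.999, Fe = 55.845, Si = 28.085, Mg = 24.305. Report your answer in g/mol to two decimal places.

M = 1*24.305 + 1*55.845 + 1*28.085 + 4*15.999

172.23 g/mol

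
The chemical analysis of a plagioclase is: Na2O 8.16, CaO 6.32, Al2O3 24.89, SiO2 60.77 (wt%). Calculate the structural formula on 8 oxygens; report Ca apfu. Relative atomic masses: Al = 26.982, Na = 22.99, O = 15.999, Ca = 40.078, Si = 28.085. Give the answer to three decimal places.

Na2O (M=61.979): mol = 0.13166; Na = 0.26332, O = 0.13166.
CaO (M=56.077): mol = 0.11270; Ca = 0.11270, O = 0.11270.
Al2O3 (M=101.961): mol = 0.24411; Al = 0.48822, O = 0.73233.
SiO2 (M=60.083): mol = 1.01143; Si = 1.01143, O = 2.02286.
ΣO = 2.99955; factor = 8/ΣO = 2.66707.
Ca apfu = 0.11270 × 2.66707 = 0.301.

0.301 Ca apfu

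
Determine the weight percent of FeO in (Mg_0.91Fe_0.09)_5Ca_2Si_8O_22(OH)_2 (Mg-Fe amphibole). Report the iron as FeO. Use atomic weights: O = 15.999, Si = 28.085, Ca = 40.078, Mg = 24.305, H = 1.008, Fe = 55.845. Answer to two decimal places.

Formula mass = 826.546 g/mol.
0.45 Fe → 0.4500 mol FeO per formula unit; M(FeO) = 71.844, so FeO mass = 32.330 g.
32.330/826.546 × 100 = 3.91 wt%.

3.91 wt%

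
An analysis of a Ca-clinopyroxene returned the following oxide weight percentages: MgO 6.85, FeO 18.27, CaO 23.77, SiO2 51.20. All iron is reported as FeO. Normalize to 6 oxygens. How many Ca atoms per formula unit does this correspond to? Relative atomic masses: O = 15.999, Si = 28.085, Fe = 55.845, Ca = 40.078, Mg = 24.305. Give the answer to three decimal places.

0.996 Ca apfu

MgO: 6.85/40.304 = 0.16996 mol → 0.16996 mol Mg, 0.16996 mol O.
FeO: 18.27/71.844 = 0.25430 mol → 0.25430 mol Fe, 0.25430 mol O.
CaO: 23.77/56.077 = 0.42388 mol → 0.42388 mol Ca, 0.42388 mol O.
SiO2: 51.20/60.083 = 0.85215 mol → 0.85215 mol Si, 1.70430 mol O.
Total oxygen = 2.55244 mol. Normalization factor = 6/2.55244 = 2.35069.
Ca per 6 O = 0.42388 × 2.35069 = 0.996.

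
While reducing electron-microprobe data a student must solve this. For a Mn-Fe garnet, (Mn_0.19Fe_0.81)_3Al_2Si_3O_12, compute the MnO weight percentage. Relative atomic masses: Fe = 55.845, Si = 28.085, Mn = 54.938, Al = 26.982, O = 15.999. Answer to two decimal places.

8.13 wt%

Formula mass = 497.225 g/mol.
0.57 Mn → 0.5700 mol MnO per formula unit; M(MnO) = 70.937, so MnO mass = 40.434 g.
40.434/497.225 × 100 = 8.13 wt%.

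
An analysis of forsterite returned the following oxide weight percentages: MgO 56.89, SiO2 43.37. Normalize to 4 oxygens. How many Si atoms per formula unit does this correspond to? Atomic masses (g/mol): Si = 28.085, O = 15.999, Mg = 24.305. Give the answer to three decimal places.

1.011 Si apfu

MgO (M=40.304): mol = 1.41152; Mg = 1.41152, O = 1.41152.
SiO2 (M=60.083): mol = 0.72183; Si = 0.72183, O = 1.44366.
ΣO = 2.85518; factor = 4/ΣO = 1.40096.
Si apfu = 0.72183 × 1.40096 = 1.011.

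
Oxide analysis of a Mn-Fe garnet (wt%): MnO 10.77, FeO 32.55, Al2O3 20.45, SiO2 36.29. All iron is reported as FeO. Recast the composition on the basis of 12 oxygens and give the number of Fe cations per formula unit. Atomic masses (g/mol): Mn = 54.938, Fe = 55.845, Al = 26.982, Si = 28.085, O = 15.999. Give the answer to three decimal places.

2.252 Fe apfu

10.77 wt% MnO ÷ 70.937 g/mol = 0.15182 mol, giving 0.15182 Mn and 0.15182 O.
32.55 wt% FeO ÷ 71.844 g/mol = 0.45306 mol, giving 0.45306 Fe and 0.45306 O.
20.45 wt% Al2O3 ÷ 101.961 g/mol = 0.20057 mol, giving 0.40114 Al and 0.60171 O.
36.29 wt% SiO2 ÷ 60.083 g/mol = 0.60400 mol, giving 0.60400 Si and 1.20800 O.
Oxygen sums to 2.41459; scaling by 12/2.41459 = 4.96979 puts the formula on 12 O.
Fe: 0.45306 × 4.96979 = 2.252 atoms per formula unit.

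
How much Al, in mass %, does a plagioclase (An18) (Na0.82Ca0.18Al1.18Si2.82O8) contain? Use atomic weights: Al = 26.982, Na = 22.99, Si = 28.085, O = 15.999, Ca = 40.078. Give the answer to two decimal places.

12.01 mass %

M(Na0.82Ca0.18Al1.18Si2.82O8) = 265.096 g/mol.
Al contributes 1.18 × 26.982 = 31.839 g per mole.
31.839/265.096 = 0.1201 → 12.01%.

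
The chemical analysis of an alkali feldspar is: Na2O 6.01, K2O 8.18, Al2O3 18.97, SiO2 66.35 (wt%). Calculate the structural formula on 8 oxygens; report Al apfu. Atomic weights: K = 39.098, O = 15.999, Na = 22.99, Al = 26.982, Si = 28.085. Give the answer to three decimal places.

6.01 wt% Na2O ÷ 61.979 g/mol = 0.09697 mol, giving 0.19394 Na and 0.09697 O.
8.18 wt% K2O ÷ 94.195 g/mol = 0.08684 mol, giving 0.17368 K and 0.08684 O.
18.97 wt% Al2O3 ÷ 101.961 g/mol = 0.18605 mol, giving 0.37210 Al and 0.55815 O.
66.35 wt% SiO2 ÷ 60.083 g/mol = 1.10431 mol, giving 1.10431 Si and 2.20862 O.
Oxygen sums to 2.95058; scaling by 8/2.95058 = 2.71133 puts the formula on 8 O.
Al: 0.37210 × 2.71133 = 1.009 atoms per formula unit.

1.009 Al apfu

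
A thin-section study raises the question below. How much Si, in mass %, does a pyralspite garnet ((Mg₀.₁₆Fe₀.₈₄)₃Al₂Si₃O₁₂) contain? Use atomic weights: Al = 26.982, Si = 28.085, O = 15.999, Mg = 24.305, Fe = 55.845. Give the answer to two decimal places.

17.46 mass %

Molar mass of (Mg₀.₁₆Fe₀.₈₄)₃Al₂Si₃O₁₂: 0.48*24.305 + 2.52*55.845 + 2*26.982 + 3*28.085 + 12*15.999 = 482.603 g/mol.
Mass of Si per formula unit: 3 × 28.085 = 84.255 g.
Weight fraction Si = 84.255 / 482.603 = 0.1746.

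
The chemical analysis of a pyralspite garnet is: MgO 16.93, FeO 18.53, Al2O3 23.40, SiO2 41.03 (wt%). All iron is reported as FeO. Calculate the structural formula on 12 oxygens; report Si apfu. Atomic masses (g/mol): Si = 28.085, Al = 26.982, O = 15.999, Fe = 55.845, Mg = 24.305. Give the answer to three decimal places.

2.999 Si apfu

MgO (M=40.304): mol = 0.42006; Mg = 0.42006, O = 0.42006.
FeO (M=71.844): mol = 0.25792; Fe = 0.25792, O = 0.25792.
Al2O3 (M=101.961): mol = 0.22950; Al = 0.45900, O = 0.68850.
SiO2 (M=60.083): mol = 0.68289; Si = 0.68289, O = 1.36578.
ΣO = 2.73226; factor = 12/ΣO = 4.39197.
Si apfu = 0.68289 × 4.39197 = 2.999.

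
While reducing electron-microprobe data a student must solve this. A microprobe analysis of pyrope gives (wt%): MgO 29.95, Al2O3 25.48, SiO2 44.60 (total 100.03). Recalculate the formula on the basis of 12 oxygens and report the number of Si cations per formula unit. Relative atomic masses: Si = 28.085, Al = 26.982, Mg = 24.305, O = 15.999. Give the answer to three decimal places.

29.95 wt% MgO ÷ 40.304 g/mol = 0.74310 mol, giving 0.74310 Mg and 0.74310 O.
25.48 wt% Al2O3 ÷ 101.961 g/mol = 0.24990 mol, giving 0.49980 Al and 0.74970 O.
44.60 wt% SiO2 ÷ 60.083 g/mol = 0.74231 mol, giving 0.74231 Si and 1.48462 O.
Oxygen sums to 2.97742; scaling by 12/2.97742 = 4.03033 puts the formula on 12 O.
Si: 0.74231 × 4.03033 = 2.992 atoms per formula unit.

2.992 Si apfu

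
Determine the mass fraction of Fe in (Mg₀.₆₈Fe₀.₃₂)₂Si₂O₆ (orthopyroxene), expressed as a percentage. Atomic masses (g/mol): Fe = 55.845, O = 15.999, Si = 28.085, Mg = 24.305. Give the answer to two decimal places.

16.18 mass %

Molar mass of (Mg₀.₆₈Fe₀.₃₂)₂Si₂O₆: 1.36×24.305 + 0.64×55.845 + 2×28.085 + 6×15.999 = 220.960 g/mol.
Mass of Fe per formula unit: 0.64 × 55.845 = 35.741 g.
Weight fraction Fe = 35.741 / 220.960 = 0.1618.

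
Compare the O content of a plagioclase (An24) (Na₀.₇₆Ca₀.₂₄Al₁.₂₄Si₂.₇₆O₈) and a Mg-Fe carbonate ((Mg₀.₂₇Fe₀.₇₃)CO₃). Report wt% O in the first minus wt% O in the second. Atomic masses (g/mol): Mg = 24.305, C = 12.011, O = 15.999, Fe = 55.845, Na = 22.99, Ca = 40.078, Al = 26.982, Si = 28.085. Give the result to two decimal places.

M(Na₀.₇₆Ca₀.₂₄Al₁.₂₄Si₂.₇₆O₈) = 266.055 g/mol, so wt% O = 127.992/266.055 × 100 = 48.11%.
M((Mg₀.₂₇Fe₀.₇₃)CO₃) = 107.337 g/mol, so wt% O = 47.997/107.337 × 100 = 44.72%.
48.11 − 44.72 = 3.39 pp.

3.39 percentage points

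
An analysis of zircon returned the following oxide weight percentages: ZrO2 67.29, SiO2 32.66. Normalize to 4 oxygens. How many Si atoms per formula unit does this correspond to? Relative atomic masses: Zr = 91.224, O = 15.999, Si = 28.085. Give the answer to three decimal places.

0.998 Si apfu

67.29 wt% ZrO2 ÷ 123.222 g/mol = 0.54609 mol, giving 0.54609 Zr and 1.09218 O.
32.66 wt% SiO2 ÷ 60.083 g/mol = 0.54358 mol, giving 0.54358 Si and 1.08716 O.
Oxygen sums to 2.17934; scaling by 4/2.17934 = 1.83542 puts the formula on 4 O.
Si: 0.54358 × 1.83542 = 0.998 atoms per formula unit.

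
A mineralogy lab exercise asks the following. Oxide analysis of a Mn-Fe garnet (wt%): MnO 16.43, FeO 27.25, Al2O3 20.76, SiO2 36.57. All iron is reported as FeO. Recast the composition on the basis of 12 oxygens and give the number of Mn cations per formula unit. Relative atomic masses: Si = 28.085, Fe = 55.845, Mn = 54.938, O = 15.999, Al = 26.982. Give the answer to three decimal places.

1.140 Mn apfu

MnO: 16.43/70.937 = 0.23161 mol → 0.23161 mol Mn, 0.23161 mol O.
FeO: 27.25/71.844 = 0.37929 mol → 0.37929 mol Fe, 0.37929 mol O.
Al2O3: 20.76/101.961 = 0.20361 mol → 0.40722 mol Al, 0.61083 mol O.
SiO2: 36.57/60.083 = 0.60866 mol → 0.60866 mol Si, 1.21732 mol O.
Total oxygen = 2.43905 mol. Normalization factor = 12/2.43905 = 4.91995.
Mn per 12 O = 0.23161 × 4.91995 = 1.140.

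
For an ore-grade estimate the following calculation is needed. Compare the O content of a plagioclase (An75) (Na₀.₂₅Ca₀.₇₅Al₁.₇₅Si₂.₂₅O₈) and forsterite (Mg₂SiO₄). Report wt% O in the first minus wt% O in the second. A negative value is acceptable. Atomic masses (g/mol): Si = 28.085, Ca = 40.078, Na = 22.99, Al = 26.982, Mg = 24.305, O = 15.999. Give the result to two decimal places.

1.19 percentage points

First mineral: 127.992 g O in 274.208 g formula = 46.68 wt% O.
Second mineral: 63.996 g O in 140.691 g formula = 45.49 wt% O.
46.68% − 45.49% gives a difference of 1.19 percentage points.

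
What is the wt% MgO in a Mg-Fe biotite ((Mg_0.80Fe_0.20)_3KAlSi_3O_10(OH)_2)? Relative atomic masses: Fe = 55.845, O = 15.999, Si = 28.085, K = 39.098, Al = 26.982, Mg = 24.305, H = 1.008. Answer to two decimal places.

Molar mass of (Mg_0.80Fe_0.20)_3KAlSi_3O_10(OH)_2 = 2.40*24.305 + 0.60*55.845 + 1*39.098 + 1*26.982 + 3*28.085 + 12*15.999 + 2*1.008 = 436.178 g/mol.
Each formula unit contains 2.40 Mg, equivalent to 2.40/1 = 2.4000 mol MgO.
M(MgO) = 1×24.305 + 1×15.999 = 40.304 g/mol.
Mass of MgO per formula unit = 2.4000 × 40.304 = 96.730 g.
MgO wt% = 96.730 / 436.178 × 100 = 22.18%.

22.18 wt%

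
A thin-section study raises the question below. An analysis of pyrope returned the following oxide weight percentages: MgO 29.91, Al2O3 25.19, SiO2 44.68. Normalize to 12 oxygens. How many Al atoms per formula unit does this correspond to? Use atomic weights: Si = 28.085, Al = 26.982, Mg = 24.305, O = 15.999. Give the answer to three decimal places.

1.996 Al apfu

MgO: 29.91/40.304 = 0.74211 mol → 0.74211 mol Mg, 0.74211 mol O.
Al2O3: 25.19/101.961 = 0.24706 mol → 0.49412 mol Al, 0.74118 mol O.
SiO2: 44.68/60.083 = 0.74364 mol → 0.74364 mol Si, 1.48728 mol O.
Total oxygen = 2.97057 mol. Normalization factor = 12/2.97057 = 4.03963.
Al per 12 O = 0.49412 × 4.03963 = 1.996.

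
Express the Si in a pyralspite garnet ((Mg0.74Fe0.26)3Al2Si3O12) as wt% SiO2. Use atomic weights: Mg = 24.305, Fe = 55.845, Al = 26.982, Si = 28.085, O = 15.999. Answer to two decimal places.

M((Mg0.74Fe0.26)3Al2Si3O12) = 427.723 g/mol; M(SiO2) = 60.083 g/mol.
Moles SiO2 per formula unit = 3 Si ÷ 1 = 3.0000.
SiO2 fraction = (3.0000 × 60.083) / 427.723 = 180.249/427.723 = 0.4214.

42.14 wt%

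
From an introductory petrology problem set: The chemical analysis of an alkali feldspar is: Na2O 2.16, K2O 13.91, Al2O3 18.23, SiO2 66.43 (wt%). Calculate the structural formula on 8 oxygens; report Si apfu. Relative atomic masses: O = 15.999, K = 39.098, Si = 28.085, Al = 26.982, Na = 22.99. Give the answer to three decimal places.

3.019 Si apfu

2.16 wt% Na2O ÷ 61.979 g/mol = 0.03485 mol, giving 0.06970 Na and 0.03485 O.
13.91 wt% K2O ÷ 94.195 g/mol = 0.14767 mol, giving 0.29534 K and 0.14767 O.
18.23 wt% Al2O3 ÷ 101.961 g/mol = 0.17879 mol, giving 0.35758 Al and 0.53637 O.
66.43 wt% SiO2 ÷ 60.083 g/mol = 1.10564 mol, giving 1.10564 Si and 2.21128 O.
Oxygen sums to 2.93017; scaling by 8/2.93017 = 2.73022 puts the formula on 8 O.
Si: 1.10564 × 2.73022 = 3.019 atoms per formula unit.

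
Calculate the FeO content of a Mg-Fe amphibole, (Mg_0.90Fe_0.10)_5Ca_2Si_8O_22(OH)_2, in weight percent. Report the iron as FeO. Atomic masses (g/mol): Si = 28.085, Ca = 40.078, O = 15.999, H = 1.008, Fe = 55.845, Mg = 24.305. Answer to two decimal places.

4.34 wt%

Molar mass of (Mg_0.90Fe_0.10)_5Ca_2Si_8O_22(OH)_2 = 4.50×24.305 + 0.50×55.845 + 2×40.078 + 8×28.085 + 24×15.999 + 2×1.008 = 828.123 g/mol.
Each formula unit contains 0.50 Fe, equivalent to 0.50/1 = 0.5000 mol FeO.
M(FeO) = 1×55.845 + 1×15.999 = 71.844 g/mol.
Mass of FeO per formula unit = 0.5000 × 71.844 = 35.922 g.
FeO wt% = 35.922 / 828.123 × 100 = 4.34%.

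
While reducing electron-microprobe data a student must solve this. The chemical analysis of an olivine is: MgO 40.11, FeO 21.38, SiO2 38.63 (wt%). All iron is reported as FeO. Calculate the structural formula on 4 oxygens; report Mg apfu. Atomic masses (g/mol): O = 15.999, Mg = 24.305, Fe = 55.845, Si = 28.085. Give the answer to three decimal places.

1.544 Mg apfu

MgO (M=40.304): mol = 0.99519; Mg = 0.99519, O = 0.99519.
FeO (M=71.844): mol = 0.29759; Fe = 0.29759, O = 0.29759.
SiO2 (M=60.083): mol = 0.64294; Si = 0.64294, O = 1.28588.
ΣO = 2.57866; factor = 4/ΣO = 1.55119.
Mg apfu = 0.99519 × 1.55119 = 1.544.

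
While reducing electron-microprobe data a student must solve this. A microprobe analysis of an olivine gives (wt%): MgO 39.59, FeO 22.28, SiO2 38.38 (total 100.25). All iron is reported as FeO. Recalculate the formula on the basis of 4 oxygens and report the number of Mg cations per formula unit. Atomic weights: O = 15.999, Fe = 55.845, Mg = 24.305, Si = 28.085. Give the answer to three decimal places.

39.59 wt% MgO ÷ 40.304 g/mol = 0.98228 mol, giving 0.98228 Mg and 0.98228 O.
22.28 wt% FeO ÷ 71.844 g/mol = 0.31012 mol, giving 0.31012 Fe and 0.31012 O.
38.38 wt% SiO2 ÷ 60.083 g/mol = 0.63878 mol, giving 0.63878 Si and 1.27756 O.
Oxygen sums to 2.56996; scaling by 4/2.56996 = 1.55644 puts the formula on 4 O.
Mg: 0.98228 × 1.55644 = 1.529 atoms per formula unit.

1.529 Mg apfu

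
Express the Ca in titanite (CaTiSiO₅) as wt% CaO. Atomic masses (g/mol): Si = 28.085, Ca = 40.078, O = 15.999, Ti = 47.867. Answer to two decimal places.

Formula mass = 196.025 g/mol.
1 Ca → 1.0000 mol CaO per formula unit; M(CaO) = 56.077, so CaO mass = 56.077 g.
56.077/196.025 × 100 = 28.61 wt%.

28.61 wt%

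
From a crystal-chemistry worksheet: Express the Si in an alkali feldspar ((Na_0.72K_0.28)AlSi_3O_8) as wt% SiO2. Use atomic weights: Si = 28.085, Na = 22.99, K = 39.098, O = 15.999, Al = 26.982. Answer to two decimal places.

Formula mass = 266.729 g/mol.
3 Si → 3.0000 mol SiO2 per formula unit; M(SiO2) = 60.083, so SiO2 mass = 180.249 g.
180.249/266.729 × 100 = 67.58 wt%.

67.58 wt%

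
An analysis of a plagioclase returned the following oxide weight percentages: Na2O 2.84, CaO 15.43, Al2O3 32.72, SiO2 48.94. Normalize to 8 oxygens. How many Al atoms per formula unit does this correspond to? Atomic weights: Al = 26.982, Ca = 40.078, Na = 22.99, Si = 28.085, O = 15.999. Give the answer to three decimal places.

Na2O: 2.84/61.979 = 0.04582 mol → 0.09164 mol Na, 0.04582 mol O.
CaO: 15.43/56.077 = 0.27516 mol → 0.27516 mol Ca, 0.27516 mol O.
Al2O3: 32.72/101.961 = 0.32091 mol → 0.64182 mol Al, 0.96273 mol O.
SiO2: 48.94/60.083 = 0.81454 mol → 0.81454 mol Si, 1.62908 mol O.
Total oxygen = 2.91279 mol. Normalization factor = 8/2.91279 = 2.74651.
Al per 8 O = 0.64182 × 2.74651 = 1.763.

1.763 Al apfu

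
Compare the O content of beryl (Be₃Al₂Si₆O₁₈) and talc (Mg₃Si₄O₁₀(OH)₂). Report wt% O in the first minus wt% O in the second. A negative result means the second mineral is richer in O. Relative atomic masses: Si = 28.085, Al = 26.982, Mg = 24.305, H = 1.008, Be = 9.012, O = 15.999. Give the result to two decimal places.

2.96 percentage points

O in Be₃Al₂Si₆O₁₈: molar mass 537.492 g/mol; 18×15.999 = 287.982 g → 53.58 wt%.
O in Mg₃Si₄O₁₀(OH)₂: molar mass 379.259 g/mol; 12×15.999 = 191.988 g → 50.62 wt%.
Difference = 53.58 − 50.62 = 2.96 percentage points.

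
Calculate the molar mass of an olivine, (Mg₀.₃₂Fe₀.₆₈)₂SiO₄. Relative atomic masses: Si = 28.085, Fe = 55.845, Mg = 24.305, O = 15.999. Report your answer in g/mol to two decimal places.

Mg: 0.64 × 24.305 = 15.5552
Fe: 1.36 × 55.845 = 75.9492
Si: 1 × 28.085 = 28.0850
O: 4 × 15.999 = 63.9960
Summing the contributions gives the formula mass.

183.59 g/mol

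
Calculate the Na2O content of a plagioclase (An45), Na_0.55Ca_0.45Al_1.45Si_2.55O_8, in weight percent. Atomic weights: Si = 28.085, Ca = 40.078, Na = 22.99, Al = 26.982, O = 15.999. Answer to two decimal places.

M(Na_0.55Ca_0.45Al_1.45Si_2.55O_8) = 269.412 g/mol; M(Na2O) = 61.979 g/mol.
Moles Na2O per formula unit = 0.55 Na ÷ 2 = 0.2750.
Na2O fraction = (0.2750 × 61.979) / 269.412 = 17.044/269.412 = 0.0633.

6.33 wt%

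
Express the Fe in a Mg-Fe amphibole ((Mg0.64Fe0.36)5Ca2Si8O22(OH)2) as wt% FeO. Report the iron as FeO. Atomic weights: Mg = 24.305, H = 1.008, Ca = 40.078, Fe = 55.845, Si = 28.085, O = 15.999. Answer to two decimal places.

Formula mass = 869.125 g/mol.
1.80 Fe → 1.8000 mol FeO per formula unit; M(FeO) = 71.844, so FeO mass = 129.319 g.
129.319/869.125 × 100 = 14.88 wt%.

14.88 wt%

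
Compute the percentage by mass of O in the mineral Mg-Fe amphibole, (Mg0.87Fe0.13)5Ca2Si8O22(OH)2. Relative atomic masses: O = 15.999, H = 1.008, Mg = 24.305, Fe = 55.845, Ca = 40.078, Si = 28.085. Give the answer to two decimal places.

46.10 wt%

Molar mass of (Mg0.87Fe0.13)5Ca2Si8O22(OH)2: 4.35*24.305 + 0.65*55.845 + 2*40.078 + 8*28.085 + 24*15.999 + 2*1.008 = 832.854 g/mol.
Mass of O per formula unit: 24 × 15.999 = 383.976 g.
Weight fraction O = 383.976 / 832.854 = 0.4610.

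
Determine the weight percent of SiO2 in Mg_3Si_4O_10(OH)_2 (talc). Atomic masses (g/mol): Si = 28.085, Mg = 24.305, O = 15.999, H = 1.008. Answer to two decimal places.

Molar mass of Mg_3Si_4O_10(OH)_2 = 3·24.305 + 4·28.085 + 12·15.999 + 2·1.008 = 379.259 g/mol.
Each formula unit contains 4 Si, equivalent to 4/1 = 4.0000 mol SiO2.
M(SiO2) = 1×28.085 + 2×15.999 = 60.083 g/mol.
Mass of SiO2 per formula unit = 4.0000 × 60.083 = 240.332 g.
SiO2 wt% = 240.332 / 379.259 × 100 = 63.37%.

63.37 wt%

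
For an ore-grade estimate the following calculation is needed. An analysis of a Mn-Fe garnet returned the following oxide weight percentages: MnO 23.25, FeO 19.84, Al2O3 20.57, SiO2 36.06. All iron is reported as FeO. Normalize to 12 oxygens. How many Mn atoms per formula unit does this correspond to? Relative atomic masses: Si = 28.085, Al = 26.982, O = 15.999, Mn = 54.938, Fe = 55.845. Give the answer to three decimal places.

MnO (M=70.937): mol = 0.32776; Mn = 0.32776, O = 0.32776.
FeO (M=71.844): mol = 0.27615; Fe = 0.27615, O = 0.27615.
Al2O3 (M=101.961): mol = 0.20174; Al = 0.40348, O = 0.60522.
SiO2 (M=60.083): mol = 0.60017; Si = 0.60017, O = 1.20034.
ΣO = 2.40947; factor = 12/ΣO = 4.98035.
Mn apfu = 0.32776 × 4.98035 = 1.632.

1.632 Mn apfu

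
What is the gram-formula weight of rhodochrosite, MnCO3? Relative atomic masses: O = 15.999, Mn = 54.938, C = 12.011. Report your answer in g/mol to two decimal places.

The formula mass is the sum 1·54.938 + 1·12.011 + 3·15.999.

114.95 g/mol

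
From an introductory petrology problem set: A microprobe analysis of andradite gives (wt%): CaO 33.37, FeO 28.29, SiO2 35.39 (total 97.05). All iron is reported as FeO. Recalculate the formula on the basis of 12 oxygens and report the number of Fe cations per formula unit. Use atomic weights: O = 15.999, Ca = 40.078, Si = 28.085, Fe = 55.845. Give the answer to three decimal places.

33.37 wt% CaO ÷ 56.077 g/mol = 0.59507 mol, giving 0.59507 Ca and 0.59507 O.
28.29 wt% FeO ÷ 71.844 g/mol = 0.39377 mol, giving 0.39377 Fe and 0.39377 O.
35.39 wt% SiO2 ÷ 60.083 g/mol = 0.58902 mol, giving 0.58902 Si and 1.17804 O.
Oxygen sums to 2.16688; scaling by 12/2.16688 = 5.53792 puts the formula on 12 O.
Fe: 0.39377 × 5.53792 = 2.181 atoms per formula unit.

2.181 Fe apfu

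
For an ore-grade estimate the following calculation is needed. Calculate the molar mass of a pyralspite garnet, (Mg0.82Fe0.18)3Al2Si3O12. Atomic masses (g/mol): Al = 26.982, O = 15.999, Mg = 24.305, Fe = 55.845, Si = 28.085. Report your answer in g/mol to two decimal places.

420.15 g/mol

M = 2.46(24.305) + 0.54(55.845) + 2(26.982) + 3(28.085) + 12(15.999)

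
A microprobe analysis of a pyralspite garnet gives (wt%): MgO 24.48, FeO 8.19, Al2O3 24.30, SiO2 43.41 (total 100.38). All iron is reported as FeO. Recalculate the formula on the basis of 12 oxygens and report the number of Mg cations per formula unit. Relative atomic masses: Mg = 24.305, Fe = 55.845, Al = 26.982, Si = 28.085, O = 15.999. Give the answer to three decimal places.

MgO: 24.48/40.304 = 0.60738 mol → 0.60738 mol Mg, 0.60738 mol O.
FeO: 8.19/71.844 = 0.11400 mol → 0.11400 mol Fe, 0.11400 mol O.
Al2O3: 24.30/101.961 = 0.23833 mol → 0.47666 mol Al, 0.71499 mol O.
SiO2: 43.41/60.083 = 0.72250 mol → 0.72250 mol Si, 1.44500 mol O.
Total oxygen = 2.88137 mol. Normalization factor = 12/2.88137 = 4.16469.
Mg per 12 O = 0.60738 × 4.16469 = 2.530.

2.530 Mg apfu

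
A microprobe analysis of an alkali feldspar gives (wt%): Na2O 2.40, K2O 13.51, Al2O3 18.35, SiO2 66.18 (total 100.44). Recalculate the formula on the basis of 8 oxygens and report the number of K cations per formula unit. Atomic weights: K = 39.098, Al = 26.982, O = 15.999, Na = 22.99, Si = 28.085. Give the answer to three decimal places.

Na2O (M=61.979): mol = 0.03872; Na = 0.07744, O = 0.03872.
K2O (M=94.195): mol = 0.14343; K = 0.28686, O = 0.14343.
Al2O3 (M=101.961): mol = 0.17997; Al = 0.35994, O = 0.53991.
SiO2 (M=60.083): mol = 1.10148; Si = 1.10148, O = 2.20296.
ΣO = 2.92502; factor = 8/ΣO = 2.73502.
K apfu = 0.28686 × 2.73502 = 0.785.

0.785 K apfu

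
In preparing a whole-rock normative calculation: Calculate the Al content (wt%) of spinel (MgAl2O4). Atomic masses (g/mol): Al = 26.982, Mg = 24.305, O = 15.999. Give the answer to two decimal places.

M(MgAl2O4) = 142.265 g/mol.
Al contributes 2 × 26.982 = 53.964 g per mole.
53.964/142.265 = 0.3793 → 37.93%.

37.93 wt%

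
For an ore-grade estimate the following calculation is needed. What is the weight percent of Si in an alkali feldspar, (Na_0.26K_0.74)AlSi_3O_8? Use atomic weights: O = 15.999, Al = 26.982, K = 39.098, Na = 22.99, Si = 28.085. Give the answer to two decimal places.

30.73 mass %

Formula mass = 0.26·22.99 + 0.74·39.098 + 1·26.982 + 3·28.085 + 8·15.999 = 274.139 g/mol, of which 84.255 g is Si.
So Si makes up 84.255/274.139 = 0.3073 of the mass, i.e. 30.73%.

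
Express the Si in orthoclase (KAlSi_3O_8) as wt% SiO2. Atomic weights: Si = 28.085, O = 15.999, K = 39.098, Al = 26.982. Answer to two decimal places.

64.76 wt%

Molar mass of KAlSi_3O_8 = 1*39.098 + 1*26.982 + 3*28.085 + 8*15.999 = 278.327 g/mol.
Each formula unit contains 3 Si, equivalent to 3/1 = 3.0000 mol SiO2.
M(SiO2) = 1×28.085 + 2×15.999 = 60.083 g/mol.
Mass of SiO2 per formula unit = 3.0000 × 60.083 = 180.249 g.
SiO2 wt% = 180.249 / 278.327 × 100 = 64.76%.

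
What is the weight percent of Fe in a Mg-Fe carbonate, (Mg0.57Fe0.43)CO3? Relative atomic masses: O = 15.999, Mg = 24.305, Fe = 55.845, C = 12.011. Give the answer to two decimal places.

24.53 weight percent

Molar mass of (Mg0.57Fe0.43)CO3: 0.57·24.305 + 0.43·55.845 + 1·12.011 + 3·15.999 = 97.875 g/mol.
Mass of Fe per formula unit: 0.43 × 55.845 = 24.013 g.
Weight fraction Fe = 24.013 / 97.875 = 0.2453.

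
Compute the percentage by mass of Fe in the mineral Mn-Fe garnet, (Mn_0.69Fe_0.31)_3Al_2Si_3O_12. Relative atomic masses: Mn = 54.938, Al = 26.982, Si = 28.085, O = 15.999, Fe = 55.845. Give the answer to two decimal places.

Molar mass of (Mn_0.69Fe_0.31)_3Al_2Si_3O_12: 2.07*54.938 + 0.93*55.845 + 2*26.982 + 3*28.085 + 12*15.999 = 495.865 g/mol.
Mass of Fe per formula unit: 0.93 × 55.845 = 51.936 g.
Weight fraction Fe = 51.936 / 495.865 = 0.1047.

10.47 mass %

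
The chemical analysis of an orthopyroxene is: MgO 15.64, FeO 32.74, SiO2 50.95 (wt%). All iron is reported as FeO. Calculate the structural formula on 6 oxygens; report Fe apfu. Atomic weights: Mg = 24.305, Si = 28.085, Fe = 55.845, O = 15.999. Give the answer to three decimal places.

MgO (M=40.304): mol = 0.38805; Mg = 0.38805, O = 0.38805.
FeO (M=71.844): mol = 0.45571; Fe = 0.45571, O = 0.45571.
SiO2 (M=60.083): mol = 0.84799; Si = 0.84799, O = 1.69598.
ΣO = 2.53974; factor = 6/ΣO = 2.36245.
Fe apfu = 0.45571 × 2.36245 = 1.077.

1.077 Fe apfu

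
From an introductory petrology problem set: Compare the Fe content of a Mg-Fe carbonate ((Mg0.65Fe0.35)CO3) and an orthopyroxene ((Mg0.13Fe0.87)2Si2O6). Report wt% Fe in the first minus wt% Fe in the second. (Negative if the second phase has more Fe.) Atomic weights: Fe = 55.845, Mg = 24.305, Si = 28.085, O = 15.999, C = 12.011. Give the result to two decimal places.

M((Mg0.65Fe0.35)CO3) = 95.352 g/mol, so wt% Fe = 19.546/95.352 × 100 = 20.50%.
M((Mg0.13Fe0.87)2Si2O6) = 255.654 g/mol, so wt% Fe = 97.170/255.654 × 100 = 38.01%.
20.50 − 38.01 = -17.51 pp.

-17.51 percentage points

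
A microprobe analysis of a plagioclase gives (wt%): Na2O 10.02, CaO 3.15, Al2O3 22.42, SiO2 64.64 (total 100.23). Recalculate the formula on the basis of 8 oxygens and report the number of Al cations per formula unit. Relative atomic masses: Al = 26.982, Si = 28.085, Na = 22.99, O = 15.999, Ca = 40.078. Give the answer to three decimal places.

1.161 Al apfu

Na2O: 10.02/61.979 = 0.16167 mol → 0.32334 mol Na, 0.16167 mol O.
CaO: 3.15/56.077 = 0.05617 mol → 0.05617 mol Ca, 0.05617 mol O.
Al2O3: 22.42/101.961 = 0.21989 mol → 0.43978 mol Al, 0.65967 mol O.
SiO2: 64.64/60.083 = 1.07585 mol → 1.07585 mol Si, 2.15170 mol O.
Total oxygen = 3.02921 mol. Normalization factor = 8/3.02921 = 2.64095.
Al per 8 O = 0.43978 × 2.64095 = 1.161.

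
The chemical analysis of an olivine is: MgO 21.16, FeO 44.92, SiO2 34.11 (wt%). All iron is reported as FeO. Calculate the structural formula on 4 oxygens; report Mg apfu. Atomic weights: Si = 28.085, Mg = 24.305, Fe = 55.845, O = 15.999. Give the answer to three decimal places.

0.919 Mg apfu

21.16 wt% MgO ÷ 40.304 g/mol = 0.52501 mol, giving 0.52501 Mg and 0.52501 O.
44.92 wt% FeO ÷ 71.844 g/mol = 0.62524 mol, giving 0.62524 Fe and 0.62524 O.
34.11 wt% SiO2 ÷ 60.083 g/mol = 0.56771 mol, giving 0.56771 Si and 1.13542 O.
Oxygen sums to 2.28567; scaling by 4/2.28567 = 1.75003 puts the formula on 4 O.
Mg: 0.52501 × 1.75003 = 0.919 atoms per formula unit.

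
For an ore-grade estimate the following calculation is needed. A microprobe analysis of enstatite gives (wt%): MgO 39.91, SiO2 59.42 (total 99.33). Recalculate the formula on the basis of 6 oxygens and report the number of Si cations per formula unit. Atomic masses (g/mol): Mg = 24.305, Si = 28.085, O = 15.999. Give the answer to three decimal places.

1.999 Si apfu

39.91 wt% MgO ÷ 40.304 g/mol = 0.99022 mol, giving 0.99022 Mg and 0.99022 O.
59.42 wt% SiO2 ÷ 60.083 g/mol = 0.98897 mol, giving 0.98897 Si and 1.97794 O.
Oxygen sums to 2.96816; scaling by 6/2.96816 = 2.02145 puts the formula on 6 O.
Si: 0.98897 × 2.02145 = 1.999 atoms per formula unit.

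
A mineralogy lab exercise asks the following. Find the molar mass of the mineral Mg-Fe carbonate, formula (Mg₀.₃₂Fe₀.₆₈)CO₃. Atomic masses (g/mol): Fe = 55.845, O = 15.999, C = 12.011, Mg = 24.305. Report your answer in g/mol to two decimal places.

105.76 g/mol

Mg: 0.32 × 24.305 = 7.7776
Fe: 0.68 × 55.845 = 37.9746
C: 1 × 12.011 = 12.0110
O: 3 × 15.999 = 47.9970
Summing the contributions gives the formula mass.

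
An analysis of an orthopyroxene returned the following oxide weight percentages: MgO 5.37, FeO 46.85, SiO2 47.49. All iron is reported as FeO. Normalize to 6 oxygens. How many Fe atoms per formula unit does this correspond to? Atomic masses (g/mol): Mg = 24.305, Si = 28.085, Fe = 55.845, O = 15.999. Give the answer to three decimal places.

1.654 Fe apfu

5.37 wt% MgO ÷ 40.304 g/mol = 0.13324 mol, giving 0.13324 Mg and 0.13324 O.
46.85 wt% FeO ÷ 71.844 g/mol = 0.65211 mol, giving 0.65211 Fe and 0.65211 O.
47.49 wt% SiO2 ÷ 60.083 g/mol = 0.79041 mol, giving 0.79041 Si and 1.58082 O.
Oxygen sums to 2.36617; scaling by 6/2.36617 = 2.53574 puts the formula on 6 O.
Fe: 0.65211 × 2.53574 = 1.654 atoms per formula unit.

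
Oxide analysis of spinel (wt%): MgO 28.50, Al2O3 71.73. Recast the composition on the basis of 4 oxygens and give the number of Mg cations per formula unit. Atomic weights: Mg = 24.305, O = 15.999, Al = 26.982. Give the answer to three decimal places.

MgO (M=40.304): mol = 0.70713; Mg = 0.70713, O = 0.70713.
Al2O3 (M=101.961): mol = 0.70350; Al = 1.40700, O = 2.11050.
ΣO = 2.81763; factor = 4/ΣO = 1.41963.
Mg apfu = 0.70713 × 1.41963 = 1.004.

1.004 Mg apfu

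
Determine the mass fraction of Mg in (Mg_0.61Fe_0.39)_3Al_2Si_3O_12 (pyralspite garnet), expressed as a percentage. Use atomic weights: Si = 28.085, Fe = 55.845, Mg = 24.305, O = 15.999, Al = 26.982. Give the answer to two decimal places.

10.11 wt%

Molar mass of (Mg_0.61Fe_0.39)_3Al_2Si_3O_12: 1.83×24.305 + 1.17×55.845 + 2×26.982 + 3×28.085 + 12×15.999 = 440.024 g/mol.
Mass of Mg per formula unit: 1.83 × 24.305 = 44.478 g.
Weight fraction Mg = 44.478 / 440.024 = 0.1011.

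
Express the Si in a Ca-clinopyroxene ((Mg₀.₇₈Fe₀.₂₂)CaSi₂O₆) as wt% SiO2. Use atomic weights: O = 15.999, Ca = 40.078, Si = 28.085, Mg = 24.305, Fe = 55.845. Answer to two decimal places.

M((Mg₀.₇₈Fe₀.₂₂)CaSi₂O₆) = 223.486 g/mol; M(SiO2) = 60.083 g/mol.
Moles SiO2 per formula unit = 2 Si ÷ 1 = 2.0000.
SiO2 fraction = (2.0000 × 60.083) / 223.486 = 120.166/223.486 = 0.5377.

53.77 wt%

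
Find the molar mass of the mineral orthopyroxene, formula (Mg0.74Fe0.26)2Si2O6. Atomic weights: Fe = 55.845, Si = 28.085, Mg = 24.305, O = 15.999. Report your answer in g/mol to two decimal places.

217.17 g/mol

The formula mass is the sum 1.48(24.305) + 0.52(55.845) + 2(28.085) + 6(15.999).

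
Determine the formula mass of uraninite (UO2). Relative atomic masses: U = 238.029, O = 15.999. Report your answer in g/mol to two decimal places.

The formula mass is the sum 1*238.029 + 2*15.999.

270.03 g/mol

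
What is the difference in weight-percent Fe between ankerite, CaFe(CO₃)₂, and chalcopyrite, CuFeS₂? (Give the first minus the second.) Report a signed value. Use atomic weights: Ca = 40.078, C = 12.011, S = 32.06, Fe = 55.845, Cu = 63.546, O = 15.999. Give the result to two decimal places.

First mineral: 55.845 g Fe in 215.939 g formula = 25.86 wt% Fe.
Second mineral: 55.845 g Fe in 183.511 g formula = 30.43 wt% Fe.
25.86% − 30.43% gives a difference of -4.57 percentage points.

-4.57 percentage points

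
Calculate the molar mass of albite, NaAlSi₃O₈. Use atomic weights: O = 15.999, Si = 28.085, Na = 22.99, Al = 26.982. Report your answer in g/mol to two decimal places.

Na: 1 × 22.99 = 22.9900
Al: 1 × 26.982 = 26.9820
Si: 3 × 28.085 = 84.2550
O: 8 × 15.999 = 127.9920
Summing the contributions gives the formula mass.

262.22 g/mol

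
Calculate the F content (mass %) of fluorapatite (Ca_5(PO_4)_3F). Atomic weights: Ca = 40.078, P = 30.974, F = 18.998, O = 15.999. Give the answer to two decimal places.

3.77 mass %

Molar mass of Ca_5(PO_4)_3F: 5·40.078 + 3·30.974 + 12·15.999 + 1·18.998 = 504.298 g/mol.
Mass of F per formula unit: 1 × 18.998 = 18.998 g.
Weight fraction F = 18.998 / 504.298 = 0.0377.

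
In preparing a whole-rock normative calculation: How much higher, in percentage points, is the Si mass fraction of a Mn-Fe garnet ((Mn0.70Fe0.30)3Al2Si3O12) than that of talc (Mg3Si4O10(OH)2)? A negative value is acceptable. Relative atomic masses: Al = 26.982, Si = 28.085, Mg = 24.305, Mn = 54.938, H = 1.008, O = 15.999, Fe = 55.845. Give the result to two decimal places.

First mineral: 84.255 g Si in 495.837 g formula = 16.99 wt% Si.
Second mineral: 112.340 g Si in 379.259 g formula = 29.62 wt% Si.
16.99% − 29.62% gives a difference of -12.63 percentage points.

-12.63 percentage points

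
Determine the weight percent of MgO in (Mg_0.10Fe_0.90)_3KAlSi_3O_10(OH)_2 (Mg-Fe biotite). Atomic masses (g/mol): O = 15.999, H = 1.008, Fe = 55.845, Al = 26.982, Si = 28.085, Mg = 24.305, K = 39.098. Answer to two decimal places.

Formula mass = 502.412 g/mol.
0.30 Mg → 0.3000 mol MgO per formula unit; M(MgO) = 40.304, so MgO mass = 12.091 g.
12.091/502.412 × 100 = 2.41 wt%.

2.41 wt%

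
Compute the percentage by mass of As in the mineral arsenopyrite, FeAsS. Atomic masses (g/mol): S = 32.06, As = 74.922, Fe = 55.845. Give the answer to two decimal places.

M(FeAsS) = 162.827 g/mol.
As contributes 1 × 74.922 = 74.922 g per mole.
74.922/162.827 = 0.4601 → 46.01%.

46.01 mass %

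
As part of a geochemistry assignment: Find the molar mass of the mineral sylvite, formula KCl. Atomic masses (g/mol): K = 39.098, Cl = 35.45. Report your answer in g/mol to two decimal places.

74.55 g/mol

The formula mass is the sum 1*39.098 + 1*35.45.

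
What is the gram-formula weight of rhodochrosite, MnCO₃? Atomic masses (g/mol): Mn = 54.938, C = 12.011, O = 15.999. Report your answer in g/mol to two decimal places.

M = 1×54.938 + 1×12.011 + 3×15.999

114.95 g/mol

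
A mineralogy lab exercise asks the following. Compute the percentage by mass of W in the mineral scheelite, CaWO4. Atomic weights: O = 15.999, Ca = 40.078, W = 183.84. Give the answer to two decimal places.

M(CaWO4) = 287.914 g/mol.
W contributes 1 × 183.84 = 183.840 g per mole.
183.840/287.914 = 0.6385 → 63.85%.

63.85 wt%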